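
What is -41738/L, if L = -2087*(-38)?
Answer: -20869/39653 ≈ -0.52629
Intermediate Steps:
L = 79306
-41738/L = -41738/79306 = -41738*1/79306 = -20869/39653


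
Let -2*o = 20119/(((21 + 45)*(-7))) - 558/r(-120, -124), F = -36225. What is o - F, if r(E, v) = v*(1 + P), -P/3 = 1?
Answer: 6089647/168 ≈ 36248.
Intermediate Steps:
P = -3 (P = -3*1 = -3)
r(E, v) = -2*v (r(E, v) = v*(1 - 3) = v*(-2) = -2*v)
o = 3847/168 (o = -(20119/(((21 + 45)*(-7))) - 558/((-2*(-124))))/2 = -(20119/((66*(-7))) - 558/248)/2 = -(20119/(-462) - 558*1/248)/2 = -(20119*(-1/462) - 9/4)/2 = -(-1829/42 - 9/4)/2 = -½*(-3847/84) = 3847/168 ≈ 22.899)
o - F = 3847/168 - 1*(-36225) = 3847/168 + 36225 = 6089647/168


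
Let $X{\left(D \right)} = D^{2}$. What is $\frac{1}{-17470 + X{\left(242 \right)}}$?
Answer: $\frac{1}{41094} \approx 2.4334 \cdot 10^{-5}$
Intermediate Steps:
$\frac{1}{-17470 + X{\left(242 \right)}} = \frac{1}{-17470 + 242^{2}} = \frac{1}{-17470 + 58564} = \frac{1}{41094}$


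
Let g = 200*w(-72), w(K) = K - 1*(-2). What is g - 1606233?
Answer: -1620233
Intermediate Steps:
w(K) = 2 + K (w(K) = K + 2 = 2 + K)
g = -14000 (g = 200*(2 - 72) = 200*(-70) = -14000)
g - 1606233 = -14000 - 1606233 = -1620233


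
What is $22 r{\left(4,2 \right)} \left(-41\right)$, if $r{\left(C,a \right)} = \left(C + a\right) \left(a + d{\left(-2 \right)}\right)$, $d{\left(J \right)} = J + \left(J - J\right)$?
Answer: $0$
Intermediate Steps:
$d{\left(J \right)} = J$ ($d{\left(J \right)} = J + 0 = J$)
$r{\left(C,a \right)} = \left(-2 + a\right) \left(C + a\right)$ ($r{\left(C,a \right)} = \left(C + a\right) \left(a - 2\right) = \left(C + a\right) \left(-2 + a\right) = \left(-2 + a\right) \left(C + a\right)$)
$22 r{\left(4,2 \right)} \left(-41\right) = 22 \left(2^{2} - 8 - 4 + 4 \cdot 2\right) \left(-41\right) = 22 \left(4 - 8 - 4 + 8\right) \left(-41\right) = 22 \cdot 0 \left(-41\right) = 0 \left(-41\right) = 0$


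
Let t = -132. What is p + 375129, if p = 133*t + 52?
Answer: 357625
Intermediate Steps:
p = -17504 (p = 133*(-132) + 52 = -17556 + 52 = -17504)
p + 375129 = -17504 + 375129 = 357625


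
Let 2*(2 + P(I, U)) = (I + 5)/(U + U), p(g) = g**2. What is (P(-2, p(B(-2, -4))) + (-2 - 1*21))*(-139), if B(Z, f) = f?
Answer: 221983/64 ≈ 3468.5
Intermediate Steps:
P(I, U) = -2 + (5 + I)/(4*U) (P(I, U) = -2 + ((I + 5)/(U + U))/2 = -2 + ((5 + I)/((2*U)))/2 = -2 + ((5 + I)*(1/(2*U)))/2 = -2 + ((5 + I)/(2*U))/2 = -2 + (5 + I)/(4*U))
(P(-2, p(B(-2, -4))) + (-2 - 1*21))*(-139) = ((5 - 2 - 8*(-4)**2)/(4*((-4)**2)) + (-2 - 1*21))*(-139) = ((1/4)*(5 - 2 - 8*16)/16 + (-2 - 21))*(-139) = ((1/4)*(1/16)*(5 - 2 - 128) - 23)*(-139) = ((1/4)*(1/16)*(-125) - 23)*(-139) = (-125/64 - 23)*(-139) = -1597/64*(-139) = 221983/64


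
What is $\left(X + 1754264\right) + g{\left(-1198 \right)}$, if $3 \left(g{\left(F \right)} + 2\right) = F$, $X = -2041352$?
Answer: $- \frac{862468}{3} \approx -2.8749 \cdot 10^{5}$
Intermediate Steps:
$g{\left(F \right)} = -2 + \frac{F}{3}$
$\left(X + 1754264\right) + g{\left(-1198 \right)} = \left(-2041352 + 1754264\right) + \left(-2 + \frac{1}{3} \left(-1198\right)\right) = -287088 - \frac{1204}{3} = - \frac{862468}{3}$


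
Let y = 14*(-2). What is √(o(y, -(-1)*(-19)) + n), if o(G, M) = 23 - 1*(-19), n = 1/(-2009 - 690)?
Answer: √305950543/2699 ≈ 6.4807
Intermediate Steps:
n = -1/2699 (n = 1/(-2699) = -1/2699 ≈ -0.00037051)
y = -28
o(G, M) = 42 (o(G, M) = 23 + 19 = 42)
√(o(y, -(-1)*(-19)) + n) = √(42 - 1/2699) = √(113357/2699) = √305950543/2699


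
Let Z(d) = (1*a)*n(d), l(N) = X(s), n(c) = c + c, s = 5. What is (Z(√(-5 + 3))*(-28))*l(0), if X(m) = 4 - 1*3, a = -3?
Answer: 168*I*√2 ≈ 237.59*I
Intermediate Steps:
n(c) = 2*c
X(m) = 1 (X(m) = 4 - 3 = 1)
l(N) = 1
Z(d) = -6*d (Z(d) = (1*(-3))*(2*d) = -6*d)
(Z(√(-5 + 3))*(-28))*l(0) = (-6*√(-5 + 3)*(-28))*1 = (-6*I*√2*(-28))*1 = (168*I*√2)*1 = 168*I*√2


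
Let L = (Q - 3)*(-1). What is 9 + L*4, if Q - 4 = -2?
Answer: 13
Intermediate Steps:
Q = 2 (Q = 4 - 2 = 2)
L = 1 (L = (2 - 3)*(-1) = -1*(-1) = 1)
9 + L*4 = 9 + 1*4 = 9 + 4 = 13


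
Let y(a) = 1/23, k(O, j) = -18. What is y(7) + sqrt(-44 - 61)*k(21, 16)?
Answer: 1/23 - 18*I*sqrt(105) ≈ 0.043478 - 184.45*I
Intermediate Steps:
y(a) = 1/23
y(7) + sqrt(-44 - 61)*k(21, 16) = 1/23 + sqrt(-44 - 61)*(-18) = 1/23 + sqrt(-105)*(-18) = 1/23 + (I*sqrt(105))*(-18) = 1/23 - 18*I*sqrt(105)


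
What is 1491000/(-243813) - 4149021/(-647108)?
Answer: 15582409691/52591114268 ≈ 0.29629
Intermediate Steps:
1491000/(-243813) - 4149021/(-647108) = 1491000*(-1/243813) - 4149021*(-1/647108) = -497000/81271 + 4149021/647108 = 15582409691/52591114268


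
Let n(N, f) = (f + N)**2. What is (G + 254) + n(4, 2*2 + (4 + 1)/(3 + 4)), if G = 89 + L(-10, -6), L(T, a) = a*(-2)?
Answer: 21116/49 ≈ 430.94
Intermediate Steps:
L(T, a) = -2*a
G = 101 (G = 89 - 2*(-6) = 89 + 12 = 101)
n(N, f) = (N + f)**2
(G + 254) + n(4, 2*2 + (4 + 1)/(3 + 4)) = (101 + 254) + (4 + (2*2 + (4 + 1)/(3 + 4)))**2 = 355 + (4 + (4 + 5/7))**2 = 355 + (4 + 33/7)**2 = 355 + (61/7)**2 = 355 + 3721/49 = 21116/49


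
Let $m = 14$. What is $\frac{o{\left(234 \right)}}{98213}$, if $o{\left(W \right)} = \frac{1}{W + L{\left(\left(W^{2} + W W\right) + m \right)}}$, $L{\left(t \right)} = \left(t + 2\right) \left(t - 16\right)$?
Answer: $\frac{1}{1178007138024482} \approx 8.4889 \cdot 10^{-16}$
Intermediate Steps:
$L{\left(t \right)} = \left(-16 + t\right) \left(2 + t\right)$ ($L{\left(t \right)} = \left(2 + t\right) \left(-16 + t\right) = \left(-16 + t\right) \left(2 + t\right)$)
$o{\left(W \right)} = \frac{1}{-228 + W + \left(14 + 2 W^{2}\right)^{2} - 28 W^{2}}$ ($o{\left(W \right)} = \frac{1}{W - \left(32 - \left(\left(W^{2} + W W\right) + 14\right)^{2} + 14 \left(\left(W^{2} + W W\right) + 14\right)\right)} = \frac{1}{W - \left(32 - \left(\left(W^{2} + W^{2}\right) + 14\right)^{2} + 14 \left(\left(W^{2} + W^{2}\right) + 14\right)\right)} = \frac{1}{W - \left(32 - \left(2 W^{2} + 14\right)^{2} + 14 \left(2 W^{2} + 14\right)\right)} = \frac{1}{W - \left(32 - \left(14 + 2 W^{2}\right)^{2} + 14 \left(14 + 2 W^{2}\right)\right)} = \frac{1}{W - \left(228 - \left(14 + 2 W^{2}\right)^{2} + 28 W^{2}\right)} = \frac{1}{-228 + W + \left(14 + 2 W^{2}\right)^{2} - 28 W^{2}}$)
$\frac{o{\left(234 \right)}}{98213} = \frac{1}{\left(-32 + 234 + 4 \cdot 234^{4} + 28 \cdot 234^{2}\right) 98213} = \frac{1}{-32 + 234 + 4 \cdot 2998219536 + 28 \cdot 54756} \cdot \frac{1}{98213} = \frac{1}{-32 + 234 + 11992878144 + 1533168} \cdot \frac{1}{98213} = \frac{1}{11994411514} \cdot \frac{1}{98213} = \frac{1}{1178007138024482}$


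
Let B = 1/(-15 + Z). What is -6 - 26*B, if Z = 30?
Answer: -116/15 ≈ -7.7333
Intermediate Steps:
B = 1/15 (B = 1/(-15 + 30) = 1/15 ≈ 0.066667)
-6 - 26*B = -6 - 26*1/15 = -6 - 26/15 = -116/15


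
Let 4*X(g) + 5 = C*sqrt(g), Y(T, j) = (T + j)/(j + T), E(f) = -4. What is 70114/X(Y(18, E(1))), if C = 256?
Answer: 280456/251 ≈ 1117.4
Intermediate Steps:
Y(T, j) = 1 (Y(T, j) = (T + j)/(T + j) = 1)
X(g) = -5/4 + 64*sqrt(g) (X(g) = -5/4 + (256*sqrt(g))/4 = -5/4 + 64*sqrt(g))
70114/X(Y(18, E(1))) = 70114/(-5/4 + 64*sqrt(1)) = 70114/(-5/4 + 64*1) = 70114/(-5/4 + 64) = 70114/(251/4) = 70114*(4/251) = 280456/251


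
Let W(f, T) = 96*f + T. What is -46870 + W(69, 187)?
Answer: -40059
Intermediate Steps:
W(f, T) = T + 96*f
-46870 + W(69, 187) = -46870 + (187 + 96*69) = -46870 + (187 + 6624) = -46870 + 6811 = -40059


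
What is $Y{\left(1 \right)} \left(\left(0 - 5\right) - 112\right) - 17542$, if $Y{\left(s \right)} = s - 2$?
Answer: $-17425$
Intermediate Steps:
$Y{\left(s \right)} = -2 + s$
$Y{\left(1 \right)} \left(\left(0 - 5\right) - 112\right) - 17542 = \left(-2 + 1\right) \left(\left(0 - 5\right) - 112\right) - 17542 = - (\left(0 - 5\right) - 112) - 17542 = - (-5 - 112) - 17542 = \left(-1\right) \left(-117\right) - 17542 = 117 - 17542 = -17425$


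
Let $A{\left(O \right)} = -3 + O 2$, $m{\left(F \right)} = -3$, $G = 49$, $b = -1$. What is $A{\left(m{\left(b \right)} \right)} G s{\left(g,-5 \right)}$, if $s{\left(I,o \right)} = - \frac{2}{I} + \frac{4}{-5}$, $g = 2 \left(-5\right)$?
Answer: $\frac{1323}{5} \approx 264.6$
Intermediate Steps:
$g = -10$
$s{\left(I,o \right)} = - \frac{4}{5} - \frac{2}{I}$ ($s{\left(I,o \right)} = - \frac{2}{I} + 4 \left(- \frac{1}{5}\right) = - \frac{2}{I} - \frac{4}{5} = - \frac{4}{5} - \frac{2}{I}$)
$A{\left(O \right)} = -3 + 2 O$
$A{\left(m{\left(b \right)} \right)} G s{\left(g,-5 \right)} = \left(-3 + 2 \left(-3\right)\right) 49 \left(- \frac{4}{5} - \frac{2}{-10}\right) = \left(-3 - 6\right) 49 \left(- \frac{4}{5} - - \frac{1}{5}\right) = \left(-9\right) 49 \left(- \frac{4}{5} + \frac{1}{5}\right) = \left(-441\right) \left(- \frac{3}{5}\right) = \frac{1323}{5}$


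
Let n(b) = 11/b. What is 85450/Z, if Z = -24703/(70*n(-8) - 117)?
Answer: 36444425/49406 ≈ 737.65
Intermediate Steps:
Z = 98812/853 (Z = -24703/(70*(11/(-8)) - 117) = -24703/(70*(11*(-⅛)) - 117) = -24703/(70*(-11/8) - 117) = -24703/(-385/4 - 117) = -24703/(-853/4) = -24703*(-4/853) = 98812/853 ≈ 115.84)
85450/Z = 85450/(98812/853) = 85450*(853/98812) = 36444425/49406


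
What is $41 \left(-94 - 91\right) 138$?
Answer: $-1046730$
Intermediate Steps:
$41 \left(-94 - 91\right) 138 = 41 \left(-185\right) 138 = \left(-7585\right) 138 = -1046730$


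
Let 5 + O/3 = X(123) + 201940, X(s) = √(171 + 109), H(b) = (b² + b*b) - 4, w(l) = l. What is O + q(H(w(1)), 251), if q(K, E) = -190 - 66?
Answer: 605549 + 6*√70 ≈ 6.0560e+5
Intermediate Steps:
H(b) = -4 + 2*b² (H(b) = (b² + b²) - 4 = 2*b² - 4 = -4 + 2*b²)
X(s) = 2*√70 (X(s) = √280 = 2*√70)
q(K, E) = -256
O = 605805 + 6*√70 (O = -15 + 3*(2*√70 + 201940) = -15 + 3*(201940 + 2*√70) = -15 + (605820 + 6*√70) = 605805 + 6*√70 ≈ 6.0586e+5)
O + q(H(w(1)), 251) = (605805 + 6*√70) - 256 = 605549 + 6*√70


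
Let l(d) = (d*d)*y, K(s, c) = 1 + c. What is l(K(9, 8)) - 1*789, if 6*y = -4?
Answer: -843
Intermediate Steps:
y = -2/3 (y = (1/6)*(-4) = -2/3 ≈ -0.66667)
l(d) = -2*d**2/3 (l(d) = (d*d)*(-2/3) = d**2*(-2/3) = -2*d**2/3)
l(K(9, 8)) - 1*789 = -2*(1 + 8)**2/3 - 1*789 = -2/3*9**2 - 789 = -2/3*81 - 789 = -54 - 789 = -843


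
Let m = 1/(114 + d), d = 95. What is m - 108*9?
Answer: -203147/209 ≈ -972.00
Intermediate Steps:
m = 1/209 (m = 1/(114 + 95) = 1/209 ≈ 0.0047847)
m - 108*9 = 1/209 - 108*9 = 1/209 - 972 = -203147/209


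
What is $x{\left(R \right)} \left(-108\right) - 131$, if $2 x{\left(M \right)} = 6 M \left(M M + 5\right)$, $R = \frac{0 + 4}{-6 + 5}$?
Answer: $27085$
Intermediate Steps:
$R = -4$ ($R = \frac{4}{-1} = 4 \left(-1\right) = -4$)
$x{\left(M \right)} = 3 M \left(5 + M^{2}\right)$ ($x{\left(M \right)} = \frac{6 M \left(M M + 5\right)}{2} = \frac{6 M \left(M^{2} + 5\right)}{2} = \frac{6 M \left(5 + M^{2}\right)}{2} = 3 M \left(5 + M^{2}\right)$)
$x{\left(R \right)} \left(-108\right) - 131 = 3 \left(-4\right) \left(5 + \left(-4\right)^{2}\right) \left(-108\right) - 131 = 3 \left(-4\right) \left(5 + 16\right) \left(-108\right) - 131 = 3 \left(-4\right) 21 \left(-108\right) - 131 = \left(-252\right) \left(-108\right) - 131 = 27216 - 131 = 27085$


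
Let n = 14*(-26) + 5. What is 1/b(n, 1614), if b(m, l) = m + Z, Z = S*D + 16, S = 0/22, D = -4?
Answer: -1/343 ≈ -0.0029155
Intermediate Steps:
n = -359 (n = -364 + 5 = -359)
S = 0 (S = 0*(1/22) = 0)
Z = 16 (Z = 0*(-4) + 16 = 0 + 16 = 16)
b(m, l) = 16 + m (b(m, l) = m + 16 = 16 + m)
1/b(n, 1614) = 1/(16 - 359) = 1/(-343) = -1/343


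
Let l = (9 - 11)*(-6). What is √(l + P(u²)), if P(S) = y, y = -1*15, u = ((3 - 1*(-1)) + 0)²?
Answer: I*√3 ≈ 1.732*I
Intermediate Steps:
u = 16 (u = ((3 + 1) + 0)² = (4 + 0)² = 4² = 16)
y = -15
P(S) = -15
l = 12 (l = -2*(-6) = 12)
√(l + P(u²)) = √(12 - 15) = √(-3) = I*√3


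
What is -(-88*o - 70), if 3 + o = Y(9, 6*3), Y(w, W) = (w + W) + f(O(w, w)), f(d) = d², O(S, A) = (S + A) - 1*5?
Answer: 17054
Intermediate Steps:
O(S, A) = -5 + A + S (O(S, A) = (A + S) - 5 = -5 + A + S)
Y(w, W) = W + w + (-5 + 2*w)² (Y(w, W) = (w + W) + (-5 + w + w)² = (W + w) + (-5 + 2*w)² = W + w + (-5 + 2*w)²)
o = 193 (o = -3 + (6*3 + 9 + (-5 + 2*9)²) = -3 + (18 + 9 + (-5 + 18)²) = -3 + (18 + 9 + 13²) = -3 + (18 + 9 + 169) = -3 + 196 = 193)
-(-88*o - 70) = -(-88*193 - 70) = -(-16984 - 70) = -1*(-17054) = 17054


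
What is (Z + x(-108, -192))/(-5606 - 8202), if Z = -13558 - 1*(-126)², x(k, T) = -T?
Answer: 14621/6904 ≈ 2.1178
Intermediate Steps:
Z = -29434 (Z = -13558 - 1*15876 = -13558 - 15876 = -29434)
(Z + x(-108, -192))/(-5606 - 8202) = (-29434 - 1*(-192))/(-5606 - 8202) = (-29434 + 192)/(-13808) = -29242*(-1/13808) = 14621/6904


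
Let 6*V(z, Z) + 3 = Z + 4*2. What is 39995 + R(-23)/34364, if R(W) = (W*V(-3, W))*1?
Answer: 1374388249/34364 ≈ 39995.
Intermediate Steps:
V(z, Z) = ⅚ + Z/6 (V(z, Z) = -½ + (Z + 4*2)/6 = -½ + (Z + 8)/6 = -½ + (8 + Z)/6 = -½ + (4/3 + Z/6) = ⅚ + Z/6)
R(W) = W*(⅚ + W/6) (R(W) = (W*(⅚ + W/6))*1 = W*(⅚ + W/6))
39995 + R(-23)/34364 = 39995 + ((⅙)*(-23)*(5 - 23))/34364 = 39995 + ((⅙)*(-23)*(-18))*(1/34364) = 39995 + 69*(1/34364) = 39995 + 69/34364 = 1374388249/34364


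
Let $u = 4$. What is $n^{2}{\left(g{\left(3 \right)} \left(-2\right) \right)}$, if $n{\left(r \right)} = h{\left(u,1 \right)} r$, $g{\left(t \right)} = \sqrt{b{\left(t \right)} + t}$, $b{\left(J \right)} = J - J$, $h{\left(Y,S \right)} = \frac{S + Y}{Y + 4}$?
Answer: $\frac{75}{16} \approx 4.6875$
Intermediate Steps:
$h{\left(Y,S \right)} = \frac{S + Y}{4 + Y}$
$b{\left(J \right)} = 0$
$g{\left(t \right)} = \sqrt{t}$ ($g{\left(t \right)} = \sqrt{0 + t} = \sqrt{t}$)
$n{\left(r \right)} = \frac{5 r}{8}$ ($n{\left(r \right)} = \frac{1 + 4}{4 + 4} r = \frac{1}{8} \cdot 5 r = \frac{5 r}{8}$)
$n^{2}{\left(g{\left(3 \right)} \left(-2\right) \right)} = \left(\frac{5 \sqrt{3} \left(-2\right)}{8}\right)^{2} = \left(\frac{5 \left(- 2 \sqrt{3}\right)}{8}\right)^{2} = \left(- \frac{5 \sqrt{3}}{4}\right)^{2} = \frac{75}{16}$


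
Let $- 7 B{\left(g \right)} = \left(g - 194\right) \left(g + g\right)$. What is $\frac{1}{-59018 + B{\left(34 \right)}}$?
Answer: $- \frac{7}{402246} \approx -1.7402 \cdot 10^{-5}$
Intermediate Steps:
$B{\left(g \right)} = - \frac{2 g \left(-194 + g\right)}{7}$ ($B{\left(g \right)} = - \frac{\left(g - 194\right) \left(g + g\right)}{7} = - \frac{\left(-194 + g\right) 2 g}{7} = - \frac{2 g \left(-194 + g\right)}{7}$)
$\frac{1}{-59018 + B{\left(34 \right)}} = \frac{1}{-59018 + \frac{2}{7} \cdot 34 \left(194 - 34\right)} = \frac{1}{-59018 + \frac{2}{7} \cdot 34 \cdot 160} = \frac{1}{-59018 + \frac{10880}{7}} = \frac{1}{- \frac{402246}{7}} = - \frac{7}{402246}$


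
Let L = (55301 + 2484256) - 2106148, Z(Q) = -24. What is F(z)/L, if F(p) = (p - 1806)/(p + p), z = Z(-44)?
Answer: 305/3467272 ≈ 8.7965e-5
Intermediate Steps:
z = -24
L = 433409 (L = 2539557 - 2106148 = 433409)
F(p) = (-1806 + p)/(2*p) (F(p) = (-1806 + p)/((2*p)) = (-1806 + p)*(1/(2*p)) = (-1806 + p)/(2*p))
F(z)/L = ((½)*(-1806 - 24)/(-24))/433409 = ((½)*(-1/24)*(-1830))*(1/433409) = (305/8)*(1/433409) = 305/3467272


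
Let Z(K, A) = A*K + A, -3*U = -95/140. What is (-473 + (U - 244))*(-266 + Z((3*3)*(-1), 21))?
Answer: 1866479/6 ≈ 3.1108e+5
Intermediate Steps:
U = 19/84 (U = -(-95)/(3*140) = -⅓*(-19/28) = 19/84 ≈ 0.22619)
Z(K, A) = A + A*K
(-473 + (U - 244))*(-266 + Z((3*3)*(-1), 21)) = (-473 + (19/84 - 244))*(-266 + 21*(1 + (3*3)*(-1))) = (-473 - 20477/84)*(-266 + 21*(1 + 9*(-1))) = -60209*(-266 + 21*(1 - 9))/84 = -60209*(-266 + 21*(-8))/84 = -60209*(-266 - 168)/84 = -60209/84*(-434) = 1866479/6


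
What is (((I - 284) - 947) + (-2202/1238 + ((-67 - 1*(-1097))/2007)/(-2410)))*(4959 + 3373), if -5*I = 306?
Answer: -16139925301645196/1497011265 ≈ -1.0781e+7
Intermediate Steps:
I = -306/5 (I = -⅕*306 = -306/5 ≈ -61.200)
(((I - 284) - 947) + (-2202/1238 + ((-67 - 1*(-1097))/2007)/(-2410)))*(4959 + 3373) = (((-306/5 - 284) - 947) + (-2202/1238 + ((-67 - 1*(-1097))/2007)/(-2410)))*(4959 + 3373) = ((-1726/5 - 947) + (-2202*1/1238 + ((-67 + 1097)*(1/2007))*(-1/2410)))*8332 = (-6461/5 + (-1101/619 + (1030*(1/2007))*(-1/2410)))*8332 = (-6461/5 + (-1101/619 + (1030/2007)*(-1/2410)))*8332 = (-6461/5 + (-1101/619 - 103/483687))*8332 = (-6461/5 - 532603144/299402253)*8332 = -1937100972353/1497011265*8332 = -16139925301645196/1497011265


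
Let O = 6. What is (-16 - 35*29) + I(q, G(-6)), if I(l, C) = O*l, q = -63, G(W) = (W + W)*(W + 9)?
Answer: -1409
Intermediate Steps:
G(W) = 2*W*(9 + W) (G(W) = (2*W)*(9 + W) = 2*W*(9 + W))
I(l, C) = 6*l
(-16 - 35*29) + I(q, G(-6)) = (-16 - 35*29) + 6*(-63) = (-16 - 1015) - 378 = -1031 - 378 = -1409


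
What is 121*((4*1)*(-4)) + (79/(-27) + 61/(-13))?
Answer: -682210/351 ≈ -1943.6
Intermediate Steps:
121*((4*1)*(-4)) + (79/(-27) + 61/(-13)) = 121*(4*(-4)) + (79*(-1/27) + 61*(-1/13)) = 121*(-16) + (-79/27 - 61/13) = -1936 - 2674/351 = -682210/351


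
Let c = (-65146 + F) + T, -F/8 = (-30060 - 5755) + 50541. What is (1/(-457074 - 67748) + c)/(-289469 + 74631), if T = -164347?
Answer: 182271205423/112751708836 ≈ 1.6166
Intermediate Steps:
F = -117808 (F = -8*((-30060 - 5755) + 50541) = -8*(-35815 + 50541) = -8*14726 = -117808)
c = -347301 (c = (-65146 - 117808) - 164347 = -182954 - 164347 = -347301)
(1/(-457074 - 67748) + c)/(-289469 + 74631) = (1/(-457074 - 67748) - 347301)/(-289469 + 74631) = (1/(-524822) - 347301)/(-214838) = (-1/524822 - 347301)*(-1/214838) = -182271205423/524822*(-1/214838) = 182271205423/112751708836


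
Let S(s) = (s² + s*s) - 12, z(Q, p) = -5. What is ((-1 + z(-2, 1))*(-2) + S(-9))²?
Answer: 26244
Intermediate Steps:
S(s) = -12 + 2*s² (S(s) = (s² + s²) - 12 = 2*s² - 12 = -12 + 2*s²)
((-1 + z(-2, 1))*(-2) + S(-9))² = ((-1 - 5)*(-2) + (-12 + 2*(-9)²))² = (-6*(-2) + (-12 + 2*81))² = (12 + (-12 + 162))² = (12 + 150)² = 162² = 26244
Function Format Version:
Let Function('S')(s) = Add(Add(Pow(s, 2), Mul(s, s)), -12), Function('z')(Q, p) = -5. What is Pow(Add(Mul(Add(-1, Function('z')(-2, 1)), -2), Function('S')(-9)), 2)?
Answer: 26244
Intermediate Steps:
Function('S')(s) = Add(-12, Mul(2, Pow(s, 2))) (Function('S')(s) = Add(Add(Pow(s, 2), Pow(s, 2)), -12) = Add(Mul(2, Pow(s, 2)), -12) = Add(-12, Mul(2, Pow(s, 2))))
Pow(Add(Mul(Add(-1, Function('z')(-2, 1)), -2), Function('S')(-9)), 2) = Pow(Add(Mul(Add(-1, -5), -2), Add(-12, Mul(2, Pow(-9, 2)))), 2) = Pow(Add(Mul(-6, -2), Add(-12, Mul(2, 81))), 2) = Pow(Add(12, Add(-12, 162)), 2) = Pow(Add(12, 150), 2) = Pow(162, 2) = 26244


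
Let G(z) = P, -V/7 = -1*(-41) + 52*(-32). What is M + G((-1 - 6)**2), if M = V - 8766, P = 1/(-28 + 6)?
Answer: 57089/22 ≈ 2595.0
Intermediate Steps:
P = -1/22 (P = 1/(-22) = -1/22 ≈ -0.045455)
V = 11361 (V = -7*(-1*(-41) + 52*(-32)) = -7*(41 - 1664) = -7*(-1623) = 11361)
G(z) = -1/22
M = 2595 (M = 11361 - 8766 = 2595)
M + G((-1 - 6)**2) = 2595 - 1/22 = 57089/22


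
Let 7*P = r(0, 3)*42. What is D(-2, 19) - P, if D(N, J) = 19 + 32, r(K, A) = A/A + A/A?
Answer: 39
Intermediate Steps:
r(K, A) = 2 (r(K, A) = 1 + 1 = 2)
D(N, J) = 51
P = 12 (P = (2*42)/7 = (⅐)*84 = 12)
D(-2, 19) - P = 51 - 1*12 = 51 - 12 = 39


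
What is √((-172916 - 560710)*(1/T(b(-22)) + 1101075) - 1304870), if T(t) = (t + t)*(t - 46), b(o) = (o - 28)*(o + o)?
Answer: I*√5038793691034612776179/78980 ≈ 8.9877e+5*I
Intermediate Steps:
b(o) = 2*o*(-28 + o) (b(o) = (-28 + o)*(2*o) = 2*o*(-28 + o))
T(t) = 2*t*(-46 + t) (T(t) = (2*t)*(-46 + t) = 2*t*(-46 + t))
√((-172916 - 560710)*(1/T(b(-22)) + 1101075) - 1304870) = √((-172916 - 560710)*(1/(2*(2*(-22)*(-28 - 22))*(-46 + 2*(-22)*(-28 - 22))) + 1101075) - 1304870) = √(-733626*(1/(2*(2*(-22)*(-50))*(-46 + 2*(-22)*(-50))) + 1101075) - 1304870) = √(-733626*(1/(2*2200*(-46 + 2200)) + 1101075) - 1304870) = √(-733626*(1/(2*2200*2154) + 1101075) - 1304870) = √(-733626*(1/9477600 + 1101075) - 1304870) = √(-733626*10435548420001/9477600 - 1304870) = √(-1275964940861942271/1579600 - 1304870) = √(-1275967002034594271/1579600) = I*√5038793691034612776179/78980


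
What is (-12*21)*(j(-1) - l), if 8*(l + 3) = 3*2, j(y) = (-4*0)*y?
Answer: -567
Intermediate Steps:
j(y) = 0 (j(y) = 0*y = 0)
l = -9/4 (l = -3 + (3*2)/8 = -3 + (⅛)*6 = -3 + ¾ = -9/4 ≈ -2.2500)
(-12*21)*(j(-1) - l) = (-12*21)*(0 - 1*(-9/4)) = -252*(0 + 9/4) = -252*9/4 = -567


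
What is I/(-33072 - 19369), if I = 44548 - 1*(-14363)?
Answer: -58911/52441 ≈ -1.1234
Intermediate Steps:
I = 58911 (I = 44548 + 14363 = 58911)
I/(-33072 - 19369) = 58911/(-33072 - 19369) = 58911/(-52441) = 58911*(-1/52441) = -58911/52441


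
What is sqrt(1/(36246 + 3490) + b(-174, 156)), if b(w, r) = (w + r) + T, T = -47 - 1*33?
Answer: I*sqrt(38684257618)/19868 ≈ 9.8995*I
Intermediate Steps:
T = -80 (T = -47 - 33 = -80)
b(w, r) = -80 + r + w (b(w, r) = (w + r) - 80 = (r + w) - 80 = -80 + r + w)
sqrt(1/(36246 + 3490) + b(-174, 156)) = sqrt(1/(36246 + 3490) + (-80 + 156 - 174)) = sqrt(1/39736 - 98) = sqrt(-3894127/39736) = I*sqrt(38684257618)/19868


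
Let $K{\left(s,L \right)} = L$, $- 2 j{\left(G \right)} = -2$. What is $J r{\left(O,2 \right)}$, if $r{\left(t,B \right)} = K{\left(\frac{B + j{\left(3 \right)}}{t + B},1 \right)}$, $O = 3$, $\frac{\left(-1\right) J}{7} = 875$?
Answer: $-6125$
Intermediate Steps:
$J = -6125$ ($J = \left(-7\right) 875 = -6125$)
$j{\left(G \right)} = 1$ ($j{\left(G \right)} = \left(- \frac{1}{2}\right) \left(-2\right) = 1$)
$r{\left(t,B \right)} = 1$
$J r{\left(O,2 \right)} = \left(-6125\right) 1 = -6125$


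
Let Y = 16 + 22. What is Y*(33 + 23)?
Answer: 2128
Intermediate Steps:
Y = 38
Y*(33 + 23) = 38*(33 + 23) = 38*56 = 2128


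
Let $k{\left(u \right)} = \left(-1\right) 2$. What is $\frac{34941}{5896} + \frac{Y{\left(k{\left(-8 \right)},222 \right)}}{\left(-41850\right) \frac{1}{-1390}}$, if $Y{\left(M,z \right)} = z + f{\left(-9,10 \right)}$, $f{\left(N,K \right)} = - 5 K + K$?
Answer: $\frac{295385093}{24674760} \approx 11.971$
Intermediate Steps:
$k{\left(u \right)} = -2$
$f{\left(N,K \right)} = - 4 K$
$Y{\left(M,z \right)} = -40 + z$ ($Y{\left(M,z \right)} = z - 40 = -40 + z$)
$\frac{34941}{5896} + \frac{Y{\left(k{\left(-8 \right)},222 \right)}}{\left(-41850\right) \frac{1}{-1390}} = \frac{34941}{5896} + \frac{-40 + 222}{\left(-41850\right) \frac{1}{-1390}} = 34941 \cdot \frac{1}{5896} + \frac{182}{\left(-41850\right) \left(- \frac{1}{1390}\right)} = \frac{34941}{5896} + \frac{182}{\frac{4185}{139}} = \frac{34941}{5896} + 182 \cdot \frac{139}{4185} = \frac{34941}{5896} + \frac{25298}{4185} = \frac{295385093}{24674760}$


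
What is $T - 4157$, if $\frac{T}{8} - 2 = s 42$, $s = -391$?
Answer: $-135517$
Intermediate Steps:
$T = -131360$ ($T = 16 + 8 \left(\left(-391\right) 42\right) = 16 + 8 \left(-16422\right) = 16 - 131376 = -131360$)
$T - 4157 = -131360 - 4157 = -135517$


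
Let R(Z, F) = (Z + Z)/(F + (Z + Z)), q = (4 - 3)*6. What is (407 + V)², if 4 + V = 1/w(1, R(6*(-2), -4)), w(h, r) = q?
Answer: 5851561/36 ≈ 1.6254e+5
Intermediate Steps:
q = 6 (q = 1*6 = 6)
R(Z, F) = 2*Z/(F + 2*Z) (R(Z, F) = (2*Z)/(F + 2*Z) = 2*Z/(F + 2*Z))
w(h, r) = 6
V = -23/6 (V = -4 + 1/6 = -4 + ⅙ = -23/6 ≈ -3.8333)
(407 + V)² = (407 - 23/6)² = (2419/6)² = 5851561/36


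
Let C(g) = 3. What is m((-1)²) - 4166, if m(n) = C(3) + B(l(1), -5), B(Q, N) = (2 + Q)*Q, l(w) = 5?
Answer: -4128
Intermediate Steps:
B(Q, N) = Q*(2 + Q)
m(n) = 38 (m(n) = 3 + 5*(2 + 5) = 3 + 5*7 = 3 + 35 = 38)
m((-1)²) - 4166 = 38 - 4166 = -4128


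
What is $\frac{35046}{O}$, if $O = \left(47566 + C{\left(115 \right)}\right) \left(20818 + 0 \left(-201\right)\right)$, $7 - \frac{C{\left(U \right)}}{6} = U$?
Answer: $\frac{17523}{488369462} \approx 3.5881 \cdot 10^{-5}$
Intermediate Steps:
$C{\left(U \right)} = 42 - 6 U$
$O = 976738924$ ($O = \left(47566 + \left(42 - 690\right)\right) \left(20818 + 0 \left(-201\right)\right) = \left(47566 + \left(42 - 690\right)\right) \left(20818 + 0\right) = \left(47566 - 648\right) 20818 = 46918 \cdot 20818 = 976738924$)
$\frac{35046}{O} = \frac{35046}{976738924} = 35046 \cdot \frac{1}{976738924} = \frac{17523}{488369462}$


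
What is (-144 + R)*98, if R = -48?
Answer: -18816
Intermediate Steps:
(-144 + R)*98 = (-144 - 48)*98 = -192*98 = -18816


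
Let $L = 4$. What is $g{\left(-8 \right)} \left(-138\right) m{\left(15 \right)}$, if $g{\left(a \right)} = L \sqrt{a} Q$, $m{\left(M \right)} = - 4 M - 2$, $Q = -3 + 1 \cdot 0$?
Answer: $- 205344 i \sqrt{2} \approx - 2.904 \cdot 10^{5} i$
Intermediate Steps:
$Q = -3$ ($Q = -3 + 0 = -3$)
$m{\left(M \right)} = -2 - 4 M$
$g{\left(a \right)} = - 12 \sqrt{a}$ ($g{\left(a \right)} = 4 \sqrt{a} \left(-3\right) = - 12 \sqrt{a}$)
$g{\left(-8 \right)} \left(-138\right) m{\left(15 \right)} = - 12 \sqrt{-8} \left(-138\right) \left(-2 - 60\right) = - 12 \cdot 2 i \sqrt{2} \left(-138\right) \left(-2 - 60\right) = - 24 i \sqrt{2} \left(-138\right) \left(-62\right) = 3312 i \sqrt{2} \left(-62\right) = - 205344 i \sqrt{2}$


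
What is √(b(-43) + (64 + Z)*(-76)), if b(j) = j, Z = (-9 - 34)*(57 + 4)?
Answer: √194441 ≈ 440.95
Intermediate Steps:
Z = -2623 (Z = -43*61 = -2623)
√(b(-43) + (64 + Z)*(-76)) = √(-43 + (64 - 2623)*(-76)) = √(-43 - 2559*(-76)) = √(-43 + 194484) = √194441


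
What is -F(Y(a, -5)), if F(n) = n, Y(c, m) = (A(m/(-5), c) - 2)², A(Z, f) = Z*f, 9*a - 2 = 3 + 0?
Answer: -169/81 ≈ -2.0864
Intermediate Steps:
a = 5/9 (a = 2/9 + (3 + 0)/9 = 2/9 + (⅑)*3 = 2/9 + ⅓ = 5/9 ≈ 0.55556)
Y(c, m) = (-2 - c*m/5)² (Y(c, m) = ((m/(-5))*c - 2)² = ((m*(-⅕))*c - 2)² = ((-m/5)*c - 2)² = (-c*m/5 - 2)² = (-2 - c*m/5)²)
-F(Y(a, -5)) = -(10 + (5/9)*(-5))²/25 = -(10 - 25/9)²/25 = -(65/9)²/25 = -4225/(25*81) = -1*169/81 = -169/81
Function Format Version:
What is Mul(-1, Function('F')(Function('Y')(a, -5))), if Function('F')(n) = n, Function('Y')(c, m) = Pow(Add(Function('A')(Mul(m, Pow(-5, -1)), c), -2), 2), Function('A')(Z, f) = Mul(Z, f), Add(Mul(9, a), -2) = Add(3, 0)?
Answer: Rational(-169, 81) ≈ -2.0864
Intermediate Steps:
a = Rational(5, 9) (a = Add(Rational(2, 9), Mul(Rational(1, 9), Add(3, 0))) = Add(Rational(2, 9), Mul(Rational(1, 9), 3)) = Add(Rational(2, 9), Rational(1, 3)) = Rational(5, 9) ≈ 0.55556)
Function('Y')(c, m) = Pow(Add(-2, Mul(Rational(-1, 5), c, m)), 2) (Function('Y')(c, m) = Pow(Add(Mul(Mul(m, Pow(-5, -1)), c), -2), 2) = Pow(Add(Mul(Mul(m, Rational(-1, 5)), c), -2), 2) = Pow(Add(Mul(Mul(Rational(-1, 5), m), c), -2), 2) = Pow(Add(Mul(Rational(-1, 5), c, m), -2), 2) = Pow(Add(-2, Mul(Rational(-1, 5), c, m)), 2))
Mul(-1, Function('F')(Function('Y')(a, -5))) = Mul(-1, Mul(Rational(1, 25), Pow(Add(10, Mul(Rational(5, 9), -5)), 2))) = Mul(-1, Mul(Rational(1, 25), Pow(Add(10, Rational(-25, 9)), 2))) = Mul(-1, Mul(Rational(1, 25), Pow(Rational(65, 9), 2))) = Mul(-1, Mul(Rational(1, 25), Rational(4225, 81))) = Mul(-1, Rational(169, 81)) = Rational(-169, 81)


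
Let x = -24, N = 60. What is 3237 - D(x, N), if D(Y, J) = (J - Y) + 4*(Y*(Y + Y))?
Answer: -1455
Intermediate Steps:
D(Y, J) = J - Y + 8*Y² (D(Y, J) = (J - Y) + 4*(Y*(2*Y)) = (J - Y) + 4*(2*Y²) = (J - Y) + 8*Y² = J - Y + 8*Y²)
3237 - D(x, N) = 3237 - (60 - 1*(-24) + 8*(-24)²) = 3237 - (60 + 24 + 8*576) = 3237 - (60 + 24 + 4608) = 3237 - 1*4692 = 3237 - 4692 = -1455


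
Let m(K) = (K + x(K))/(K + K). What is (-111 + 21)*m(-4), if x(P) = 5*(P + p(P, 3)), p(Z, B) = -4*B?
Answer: -945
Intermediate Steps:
x(P) = -60 + 5*P (x(P) = 5*(P - 4*3) = 5*(P - 12) = 5*(-12 + P) = -60 + 5*P)
m(K) = (-60 + 6*K)/(2*K) (m(K) = (K + (-60 + 5*K))/(K + K) = (-60 + 6*K)/((2*K)) = (-60 + 6*K)*(1/(2*K)) = (-60 + 6*K)/(2*K))
(-111 + 21)*m(-4) = (-111 + 21)*(3 - 30/(-4)) = -90*(3 - 30*(-1/4)) = -90*(3 + 15/2) = -90*21/2 = -945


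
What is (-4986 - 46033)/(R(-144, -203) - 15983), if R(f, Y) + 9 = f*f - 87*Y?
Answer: -51019/22405 ≈ -2.2771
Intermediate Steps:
R(f, Y) = -9 + f**2 - 87*Y (R(f, Y) = -9 + (f*f - 87*Y) = -9 + (f**2 - 87*Y) = -9 + f**2 - 87*Y)
(-4986 - 46033)/(R(-144, -203) - 15983) = (-4986 - 46033)/((-9 + (-144)**2 - 87*(-203)) - 15983) = -51019/((-9 + 20736 + 17661) - 15983) = -51019/(38388 - 15983) = -51019/22405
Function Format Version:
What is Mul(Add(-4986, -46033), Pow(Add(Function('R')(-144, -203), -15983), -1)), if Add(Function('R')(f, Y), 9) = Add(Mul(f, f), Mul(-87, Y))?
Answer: Rational(-51019, 22405) ≈ -2.2771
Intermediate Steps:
Function('R')(f, Y) = Add(-9, Pow(f, 2), Mul(-87, Y)) (Function('R')(f, Y) = Add(-9, Add(Mul(f, f), Mul(-87, Y))) = Add(-9, Add(Pow(f, 2), Mul(-87, Y))) = Add(-9, Pow(f, 2), Mul(-87, Y)))
Mul(Add(-4986, -46033), Pow(Add(Function('R')(-144, -203), -15983), -1)) = Mul(Add(-4986, -46033), Pow(Add(Add(-9, Pow(-144, 2), Mul(-87, -203)), -15983), -1)) = Mul(-51019, Pow(Add(Add(-9, 20736, 17661), -15983), -1)) = Mul(-51019, Pow(Add(38388, -15983), -1)) = Mul(-51019, Pow(22405, -1)) = Mul(-51019, Rational(1, 22405)) = Rational(-51019, 22405)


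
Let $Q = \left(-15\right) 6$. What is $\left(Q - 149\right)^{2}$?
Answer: $57121$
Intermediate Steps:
$Q = -90$
$\left(Q - 149\right)^{2} = \left(-90 - 149\right)^{2} = \left(-239\right)^{2} = 57121$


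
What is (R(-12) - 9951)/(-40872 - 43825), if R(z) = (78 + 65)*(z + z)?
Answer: 13383/84697 ≈ 0.15801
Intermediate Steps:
R(z) = 286*z (R(z) = 143*(2*z) = 286*z)
(R(-12) - 9951)/(-40872 - 43825) = (286*(-12) - 9951)/(-40872 - 43825) = (-3432 - 9951)/(-84697) = -13383*(-1/84697) = 13383/84697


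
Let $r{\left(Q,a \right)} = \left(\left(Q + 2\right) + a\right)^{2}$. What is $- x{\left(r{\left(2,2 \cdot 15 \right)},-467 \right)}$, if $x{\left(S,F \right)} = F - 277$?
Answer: $744$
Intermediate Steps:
$r{\left(Q,a \right)} = \left(2 + Q + a\right)^{2}$ ($r{\left(Q,a \right)} = \left(\left(2 + Q\right) + a\right)^{2} = \left(2 + Q + a\right)^{2}$)
$x{\left(S,F \right)} = -277 + F$ ($x{\left(S,F \right)} = F - 277 = -277 + F$)
$- x{\left(r{\left(2,2 \cdot 15 \right)},-467 \right)} = - (-277 - 467) = \left(-1\right) \left(-744\right) = 744$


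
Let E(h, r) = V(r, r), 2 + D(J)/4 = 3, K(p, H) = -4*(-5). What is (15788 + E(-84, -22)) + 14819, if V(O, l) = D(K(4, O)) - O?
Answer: 30633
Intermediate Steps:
K(p, H) = 20
D(J) = 4 (D(J) = -8 + 4*3 = -8 + 12 = 4)
V(O, l) = 4 - O
E(h, r) = 4 - r
(15788 + E(-84, -22)) + 14819 = (15788 + (4 - 1*(-22))) + 14819 = (15788 + (4 + 22)) + 14819 = (15788 + 26) + 14819 = 15814 + 14819 = 30633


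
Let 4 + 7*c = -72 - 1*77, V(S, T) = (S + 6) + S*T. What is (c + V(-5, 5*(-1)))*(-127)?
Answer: -3683/7 ≈ -526.14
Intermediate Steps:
V(S, T) = 6 + S + S*T (V(S, T) = (6 + S) + S*T = 6 + S + S*T)
c = -153/7 (c = -4/7 + (-72 - 1*77)/7 = -4/7 + (-72 - 77)/7 = -4/7 + (⅐)*(-149) = -4/7 - 149/7 = -153/7 ≈ -21.857)
(c + V(-5, 5*(-1)))*(-127) = (-153/7 + (6 - 5 - 25*(-1)))*(-127) = (-153/7 + (6 - 5 - 5*(-5)))*(-127) = (-153/7 + (6 - 5 + 25))*(-127) = (-153/7 + 26)*(-127) = (29/7)*(-127) = -3683/7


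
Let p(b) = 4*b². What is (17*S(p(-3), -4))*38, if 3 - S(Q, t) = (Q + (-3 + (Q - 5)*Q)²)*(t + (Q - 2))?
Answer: -24008038962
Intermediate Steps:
S(Q, t) = 3 - (Q + (-3 + Q*(-5 + Q))²)*(-2 + Q + t) (S(Q, t) = 3 - (Q + (-3 + (Q - 5)*Q)²)*(t + (Q - 2)) = 3 - (Q + (-3 + (-5 + Q)*Q)²)*(t + (-2 + Q)) = 3 - (Q + (-3 + Q*(-5 + Q))²)*(-2 + Q + t))
(17*S(p(-3), -4))*38 = (17*(3 - (4*(-3)²)² + 2*(4*(-3)²) + 2*(3 - (4*(-3)²)² + 5*(4*(-3)²))² - 1*4*(-3)²*(-4) - 4*(-3)²*(3 - (4*(-3)²)² + 5*(4*(-3)²))² - 1*(-4)*(3 - (4*(-3)²)² + 5*(4*(-3)²))²))*38 = (17*(3 - (4*9)² + 2*(4*9) + 2*(3 - (4*9)² + 5*(4*9))² - 1*4*9*(-4) - 4*9*(3 - (4*9)² + 5*(4*9))² - 1*(-4)*(3 - (4*9)² + 5*(4*9))²))*38 = (17*(3 - 1*36² + 2*36 + 2*(3 - 1*36² + 5*36)² - 1*36*(-4) - 1*36*(3 - 1*36² + 5*36)² - 1*(-4)*(3 - 1*36² + 5*36)²))*38 = (17*(3 - 1*1296 + 72 + 2*(3 - 1*1296 + 180)² + 144 - 1*36*(3 - 1*1296 + 180)² - 1*(-4)*(3 - 1*1296 + 180)²))*38 = (17*(3 - 1296 + 72 + 2*(3 - 1296 + 180)² + 144 - 1*36*(3 - 1296 + 180)² - 1*(-4)*(3 - 1296 + 180)²))*38 = (17*(3 - 1296 + 72 + 2*(-1113)² + 144 - 1*36*(-1113)² - 1*(-4)*(-1113)²))*38 = (17*(3 - 1296 + 72 + 2*1238769 + 144 - 1*36*1238769 - 1*(-4)*1238769))*38 = (17*(3 - 1296 + 72 + 2477538 + 144 - 44595684 + 4955076))*38 = (17*(-37164147))*38 = -631790499*38 = -24008038962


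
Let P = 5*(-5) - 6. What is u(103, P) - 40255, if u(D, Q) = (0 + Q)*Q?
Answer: -39294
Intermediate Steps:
P = -31 (P = -25 - 6 = -31)
u(D, Q) = Q**2 (u(D, Q) = Q*Q = Q**2)
u(103, P) - 40255 = (-31)**2 - 40255 = 961 - 40255 = -39294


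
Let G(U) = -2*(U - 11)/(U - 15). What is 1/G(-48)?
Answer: -63/118 ≈ -0.53390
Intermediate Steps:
G(U) = -2*(-11 + U)/(-15 + U)
1/G(-48) = 1/(2*(11 - 1*(-48))/(-15 - 48)) = 1/(2*(11 + 48)/(-63)) = 1/(2*(-1/63)*59) = 1/(-118/63) = -63/118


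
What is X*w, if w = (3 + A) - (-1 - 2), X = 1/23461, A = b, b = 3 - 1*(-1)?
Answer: 10/23461 ≈ 0.00042624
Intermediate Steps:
b = 4 (b = 3 + 1 = 4)
A = 4
X = 1/23461 ≈ 4.2624e-5
w = 10 (w = (3 + 4) - (-1 - 2) = 7 - 1*(-3) = 7 + 3 = 10)
X*w = (1/23461)*10 = 10/23461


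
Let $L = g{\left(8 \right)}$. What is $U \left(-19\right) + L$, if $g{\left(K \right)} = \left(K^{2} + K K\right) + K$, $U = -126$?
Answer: $2530$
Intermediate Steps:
$g{\left(K \right)} = K + 2 K^{2}$ ($g{\left(K \right)} = \left(K^{2} + K^{2}\right) + K = 2 K^{2} + K = K + 2 K^{2}$)
$L = 136$ ($L = 8 \left(1 + 2 \cdot 8\right) = 8 \left(1 + 16\right) = 8 \cdot 17 = 136$)
$U \left(-19\right) + L = \left(-126\right) \left(-19\right) + 136 = 2394 + 136 = 2530$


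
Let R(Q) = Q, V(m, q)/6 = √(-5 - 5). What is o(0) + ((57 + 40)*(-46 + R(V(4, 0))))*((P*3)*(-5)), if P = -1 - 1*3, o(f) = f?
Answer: -267720 + 34920*I*√10 ≈ -2.6772e+5 + 1.1043e+5*I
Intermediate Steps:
V(m, q) = 6*I*√10 (V(m, q) = 6*√(-5 - 5) = 6*√(-10) = 6*(I*√10) = 6*I*√10)
P = -4 (P = -1 - 3 = -4)
o(0) + ((57 + 40)*(-46 + R(V(4, 0))))*((P*3)*(-5)) = 0 + ((57 + 40)*(-46 + 6*I*√10))*(-4*3*(-5)) = 0 + (97*(-46 + 6*I*√10))*(-12*(-5)) = 0 + (-4462 + 582*I*√10)*60 = 0 + (-267720 + 34920*I*√10) = -267720 + 34920*I*√10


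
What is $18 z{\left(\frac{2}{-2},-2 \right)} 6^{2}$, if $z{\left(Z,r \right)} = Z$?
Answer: $-648$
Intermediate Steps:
$18 z{\left(\frac{2}{-2},-2 \right)} 6^{2} = 18 \frac{2}{-2} \cdot 6^{2} = 18 \cdot 2 \left(- \frac{1}{2}\right) 36 = 18 \left(-1\right) 36 = \left(-18\right) 36 = -648$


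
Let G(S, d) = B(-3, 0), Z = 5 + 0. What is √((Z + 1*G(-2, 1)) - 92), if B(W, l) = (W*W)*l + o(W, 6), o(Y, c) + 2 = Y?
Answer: 2*I*√23 ≈ 9.5917*I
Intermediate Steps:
o(Y, c) = -2 + Y
Z = 5
B(W, l) = -2 + W + l*W² (B(W, l) = (W*W)*l + (-2 + W) = W²*l + (-2 + W) = l*W² + (-2 + W) = -2 + W + l*W²)
G(S, d) = -5 (G(S, d) = -2 - 3 + 0*(-3)² = -2 - 3 + 0*9 = -2 - 3 + 0 = -5)
√((Z + 1*G(-2, 1)) - 92) = √((5 + 1*(-5)) - 92) = √((5 - 5) - 92) = √(0 - 92) = √(-92) = 2*I*√23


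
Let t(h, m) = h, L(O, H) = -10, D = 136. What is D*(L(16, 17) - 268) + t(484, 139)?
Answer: -37324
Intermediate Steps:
D*(L(16, 17) - 268) + t(484, 139) = 136*(-10 - 268) + 484 = 136*(-278) + 484 = -37808 + 484 = -37324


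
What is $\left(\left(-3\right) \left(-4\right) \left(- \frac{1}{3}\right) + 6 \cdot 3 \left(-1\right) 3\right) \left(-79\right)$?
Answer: $4582$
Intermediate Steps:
$\left(\left(-3\right) \left(-4\right) \left(- \frac{1}{3}\right) + 6 \cdot 3 \left(-1\right) 3\right) \left(-79\right) = \left(12 \left(\left(-1\right) \frac{1}{3}\right) + 18 \left(-1\right) 3\right) \left(-79\right) = \left(12 \left(- \frac{1}{3}\right) - 54\right) \left(-79\right) = \left(-4 - 54\right) \left(-79\right) = \left(-58\right) \left(-79\right) = 4582$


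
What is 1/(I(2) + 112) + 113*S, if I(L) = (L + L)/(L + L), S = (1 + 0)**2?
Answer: 12770/113 ≈ 113.01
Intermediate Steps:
S = 1 (S = 1**2 = 1)
I(L) = 1 (I(L) = (2*L)/((2*L)) = (2*L)*(1/(2*L)) = 1)
1/(I(2) + 112) + 113*S = 1/(1 + 112) + 113*1 = 1/113 + 113 = 12770/113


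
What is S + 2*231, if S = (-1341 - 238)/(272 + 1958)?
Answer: 1028681/2230 ≈ 461.29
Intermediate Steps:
S = -1579/2230 ≈ -0.70807
S + 2*231 = -1579/2230 + 2*231 = -1579/2230 + 462 = 1028681/2230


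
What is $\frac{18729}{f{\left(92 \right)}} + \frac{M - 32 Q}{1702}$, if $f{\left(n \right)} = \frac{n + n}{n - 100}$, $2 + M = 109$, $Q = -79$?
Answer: $- \frac{1383311}{1702} \approx -812.76$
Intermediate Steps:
$M = 107$ ($M = -2 + 109 = 107$)
$f{\left(n \right)} = \frac{2 n}{-100 + n}$
$\frac{18729}{f{\left(92 \right)}} + \frac{M - 32 Q}{1702} = \frac{18729}{2 \cdot 92 \frac{1}{-100 + 92}} + \frac{107 - -2528}{1702} = \frac{18729}{2 \cdot 92 \frac{1}{-8}} + \left(107 + 2528\right) \frac{1}{1702} = \frac{18729}{2 \cdot 92 \left(- \frac{1}{8}\right)} + 2635 \cdot \frac{1}{1702} = \frac{18729}{-23} + \frac{2635}{1702} = 18729 \left(- \frac{1}{23}\right) + \frac{2635}{1702} = - \frac{18729}{23} + \frac{2635}{1702} = - \frac{1383311}{1702}$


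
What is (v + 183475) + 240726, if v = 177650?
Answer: 601851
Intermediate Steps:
(v + 183475) + 240726 = (177650 + 183475) + 240726 = 361125 + 240726 = 601851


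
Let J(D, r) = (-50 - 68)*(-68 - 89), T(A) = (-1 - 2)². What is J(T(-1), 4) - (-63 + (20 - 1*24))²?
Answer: 14037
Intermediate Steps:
T(A) = 9 (T(A) = (-3)² = 9)
J(D, r) = 18526 (J(D, r) = -118*(-157) = 18526)
J(T(-1), 4) - (-63 + (20 - 1*24))² = 18526 - (-63 + (20 - 1*24))² = 18526 - (-63 + (20 - 24))² = 18526 - (-63 - 4)² = 18526 - 1*(-67)² = 18526 - 1*4489 = 18526 - 4489 = 14037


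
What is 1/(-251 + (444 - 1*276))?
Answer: -1/83 ≈ -0.012048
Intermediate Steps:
1/(-251 + (444 - 1*276)) = 1/(-251 + (444 - 276)) = 1/(-251 + 168) = 1/(-83) = -1/83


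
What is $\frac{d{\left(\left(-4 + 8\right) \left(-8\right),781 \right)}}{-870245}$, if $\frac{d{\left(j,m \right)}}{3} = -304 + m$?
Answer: $- \frac{1431}{870245} \approx -0.0016444$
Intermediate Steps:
$d{\left(j,m \right)} = -912 + 3 m$ ($d{\left(j,m \right)} = 3 \left(-304 + m\right) = -912 + 3 m$)
$\frac{d{\left(\left(-4 + 8\right) \left(-8\right),781 \right)}}{-870245} = \frac{-912 + 3 \cdot 781}{-870245} = \left(-912 + 2343\right) \left(- \frac{1}{870245}\right) = 1431 \left(- \frac{1}{870245}\right) = - \frac{1431}{870245}$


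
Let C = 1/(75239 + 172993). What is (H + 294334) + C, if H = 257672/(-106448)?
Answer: 486084923002073/1651487496 ≈ 2.9433e+5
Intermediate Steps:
H = -32209/13306 (H = 257672*(-1/106448) = -32209/13306 ≈ -2.4206)
C = 1/248232 ≈ 4.0285e-6
(H + 294334) + C = (-32209/13306 + 294334) + 1/248232 = 3916375995/13306 + 1/248232 = 486084923002073/1651487496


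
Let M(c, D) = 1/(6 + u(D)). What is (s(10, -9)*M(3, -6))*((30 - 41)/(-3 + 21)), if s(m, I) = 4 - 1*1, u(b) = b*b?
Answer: -11/252 ≈ -0.043651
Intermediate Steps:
u(b) = b**2
s(m, I) = 3 (s(m, I) = 4 - 1 = 3)
M(c, D) = 1/(6 + D**2)
(s(10, -9)*M(3, -6))*((30 - 41)/(-3 + 21)) = (3/(6 + (-6)**2))*((30 - 41)/(-3 + 21)) = (3/(6 + 36))*(-11/18) = (3/42)*(-11*1/18) = (3*(1/42))*(-11/18) = (1/14)*(-11/18) = -11/252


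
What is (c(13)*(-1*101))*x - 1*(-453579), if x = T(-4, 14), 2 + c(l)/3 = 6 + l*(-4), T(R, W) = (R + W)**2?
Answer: 1907979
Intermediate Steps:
c(l) = 12 - 12*l (c(l) = -6 + 3*(6 + l*(-4)) = -6 + 3*(6 - 4*l) = -6 + (18 - 12*l) = 12 - 12*l)
x = 100 (x = (-4 + 14)**2 = 10**2 = 100)
(c(13)*(-1*101))*x - 1*(-453579) = ((12 - 12*13)*(-1*101))*100 - 1*(-453579) = ((12 - 156)*(-101))*100 + 453579 = -144*(-101)*100 + 453579 = 14544*100 + 453579 = 1454400 + 453579 = 1907979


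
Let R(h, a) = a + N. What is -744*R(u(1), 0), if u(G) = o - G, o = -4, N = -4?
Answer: 2976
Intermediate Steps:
u(G) = -4 - G
R(h, a) = -4 + a (R(h, a) = a - 4 = -4 + a)
-744*R(u(1), 0) = -744*(-4 + 0) = -744*(-4) = 2976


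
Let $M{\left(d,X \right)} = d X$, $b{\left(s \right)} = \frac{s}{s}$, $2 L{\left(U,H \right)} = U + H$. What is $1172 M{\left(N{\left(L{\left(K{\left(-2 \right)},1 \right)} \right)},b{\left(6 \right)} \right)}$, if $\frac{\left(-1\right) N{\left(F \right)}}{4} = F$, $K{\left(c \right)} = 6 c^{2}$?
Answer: $-58600$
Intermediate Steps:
$L{\left(U,H \right)} = \frac{H}{2} + \frac{U}{2}$ ($L{\left(U,H \right)} = \frac{U + H}{2} = \frac{H + U}{2} = \frac{H}{2} + \frac{U}{2}$)
$N{\left(F \right)} = - 4 F$
$b{\left(s \right)} = 1$
$M{\left(d,X \right)} = X d$
$1172 M{\left(N{\left(L{\left(K{\left(-2 \right)},1 \right)} \right)},b{\left(6 \right)} \right)} = 1172 \cdot 1 \left(- 4 \left(\frac{1}{2} \cdot 1 + \frac{6 \left(-2\right)^{2}}{2}\right)\right) = 1172 \cdot 1 \left(- 4 \left(\frac{1}{2} + \frac{6 \cdot 4}{2}\right)\right) = 1172 \cdot 1 \left(- 4 \left(\frac{1}{2} + \frac{1}{2} \cdot 24\right)\right) = 1172 \cdot 1 \left(- 4 \left(\frac{1}{2} + 12\right)\right) = 1172 \cdot 1 \left(\left(-4\right) \frac{25}{2}\right) = 1172 \cdot 1 \left(-50\right) = 1172 \left(-50\right) = -58600$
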